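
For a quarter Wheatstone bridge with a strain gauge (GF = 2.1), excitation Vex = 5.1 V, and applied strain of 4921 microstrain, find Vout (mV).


Quarter bridge output: Vout = (GF * epsilon * Vex) / 4.
Vout = (2.1 * 4921e-6 * 5.1) / 4
Vout = 0.05270391 / 4 V
Vout = 0.01317598 V = 13.176 mV

13.176 mV


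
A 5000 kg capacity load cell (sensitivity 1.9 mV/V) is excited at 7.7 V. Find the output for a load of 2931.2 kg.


Vout = rated_output * Vex * (load / capacity).
Vout = 1.9 * 7.7 * (2931.2 / 5000)
Vout = 1.9 * 7.7 * 0.58624
Vout = 8.577 mV

8.577 mV


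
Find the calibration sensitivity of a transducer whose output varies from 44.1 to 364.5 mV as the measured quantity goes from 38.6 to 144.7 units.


Sensitivity = (y2 - y1) / (x2 - x1).
S = (364.5 - 44.1) / (144.7 - 38.6)
S = 320.4 / 106.1
S = 3.0198 mV/unit

3.0198 mV/unit


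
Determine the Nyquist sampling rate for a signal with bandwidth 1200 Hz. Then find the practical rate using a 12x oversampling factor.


By Nyquist theorem, fs_min = 2 * fmax.
fs_min = 2 * 1200 = 2400 Hz
Practical rate = 12 * fs_min = 12 * 2400 = 28800 Hz

fs_min = 2400 Hz, fs_practical = 28800 Hz


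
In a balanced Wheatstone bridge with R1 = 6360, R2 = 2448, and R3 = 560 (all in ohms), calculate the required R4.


At balance: R1*R4 = R2*R3, so R4 = R2*R3/R1.
R4 = 2448 * 560 / 6360
R4 = 1370880 / 6360
R4 = 215.55 ohm

215.55 ohm


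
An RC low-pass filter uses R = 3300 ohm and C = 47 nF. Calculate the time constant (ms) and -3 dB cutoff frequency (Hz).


Time constant: tau = R * C.
tau = 3300 * 4.70e-08 = 0.0001551 s
tau = 0.1551 ms
Cutoff frequency: fc = 1 / (2*pi*R*C).
fc = 1 / (2*pi*0.0001551) = 1026.14 Hz

tau = 0.1551 ms, fc = 1026.14 Hz


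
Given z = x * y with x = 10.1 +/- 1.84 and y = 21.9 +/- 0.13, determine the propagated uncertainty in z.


For a product z = x*y, the relative uncertainty is:
uz/z = sqrt((ux/x)^2 + (uy/y)^2)
Relative uncertainties: ux/x = 1.84/10.1 = 0.182178
uy/y = 0.13/21.9 = 0.005936
z = 10.1 * 21.9 = 221.2
uz = 221.2 * sqrt(0.182178^2 + 0.005936^2) = 40.317

40.317


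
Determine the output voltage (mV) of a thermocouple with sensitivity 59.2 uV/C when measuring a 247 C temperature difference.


The thermocouple output V = sensitivity * dT.
V = 59.2 uV/C * 247 C
V = 14622.4 uV
V = 14.622 mV

14.622 mV


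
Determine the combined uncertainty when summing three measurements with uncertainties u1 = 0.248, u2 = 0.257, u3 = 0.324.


For a sum of independent quantities, uc = sqrt(u1^2 + u2^2 + u3^2).
uc = sqrt(0.248^2 + 0.257^2 + 0.324^2)
uc = sqrt(0.061504 + 0.066049 + 0.104976)
uc = 0.4822

0.4822


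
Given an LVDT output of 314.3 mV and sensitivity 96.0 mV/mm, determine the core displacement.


Displacement = Vout / sensitivity.
d = 314.3 / 96.0
d = 3.274 mm

3.274 mm


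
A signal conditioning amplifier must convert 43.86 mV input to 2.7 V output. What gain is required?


Gain = Vout / Vin (converting to same units).
G = 2.7 V / 43.86 mV
G = 2700.0 mV / 43.86 mV
G = 61.56

61.56


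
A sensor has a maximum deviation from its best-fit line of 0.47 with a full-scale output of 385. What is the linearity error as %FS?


Linearity error = (max deviation / full scale) * 100%.
Linearity = (0.47 / 385) * 100
Linearity = 0.122 %FS

0.122 %FS


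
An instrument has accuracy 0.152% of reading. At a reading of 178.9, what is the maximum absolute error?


Absolute error = (accuracy% / 100) * reading.
Error = (0.152 / 100) * 178.9
Error = 0.00152 * 178.9
Error = 0.2719

0.2719


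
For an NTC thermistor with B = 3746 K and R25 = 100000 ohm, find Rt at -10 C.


NTC thermistor equation: Rt = R25 * exp(B * (1/T - 1/T25)).
T in Kelvin: 263.15 K, T25 = 298.15 K
1/T - 1/T25 = 1/263.15 - 1/298.15 = 0.0004461
B * (1/T - 1/T25) = 3746 * 0.0004461 = 1.6711
Rt = 100000 * exp(1.6711) = 531791.6 ohm

531791.6 ohm


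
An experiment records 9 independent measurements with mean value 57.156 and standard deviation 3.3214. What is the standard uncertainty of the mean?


The standard uncertainty for Type A evaluation is u = s / sqrt(n).
u = 3.3214 / sqrt(9)
u = 3.3214 / 3.0
u = 1.1071

1.1071


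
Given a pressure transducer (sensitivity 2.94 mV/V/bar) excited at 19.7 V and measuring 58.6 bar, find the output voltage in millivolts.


Output = sensitivity * Vex * P.
Vout = 2.94 * 19.7 * 58.6
Vout = 57.918 * 58.6
Vout = 3393.99 mV

3393.99 mV


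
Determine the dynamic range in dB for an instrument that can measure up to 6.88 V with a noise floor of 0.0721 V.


Dynamic range = 20 * log10(Vmax / Vnoise).
DR = 20 * log10(6.88 / 0.0721)
DR = 20 * log10(95.42)
DR = 39.59 dB

39.59 dB


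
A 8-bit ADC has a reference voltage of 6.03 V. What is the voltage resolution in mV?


The resolution (LSB) of an ADC is Vref / 2^n.
LSB = 6.03 / 2^8
LSB = 6.03 / 256
LSB = 0.02355469 V = 23.5546875 mV

23.5546875 mV


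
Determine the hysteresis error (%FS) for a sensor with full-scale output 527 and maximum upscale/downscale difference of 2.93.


Hysteresis = (max difference / full scale) * 100%.
H = (2.93 / 527) * 100
H = 0.556 %FS

0.556 %FS


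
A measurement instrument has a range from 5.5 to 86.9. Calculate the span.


Span = upper range - lower range.
Span = 86.9 - (5.5)
Span = 81.4

81.4


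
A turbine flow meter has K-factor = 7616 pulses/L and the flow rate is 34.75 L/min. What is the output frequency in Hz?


Frequency = K * Q / 60 (converting L/min to L/s).
f = 7616 * 34.75 / 60
f = 264656.0 / 60
f = 4410.93 Hz

4410.93 Hz


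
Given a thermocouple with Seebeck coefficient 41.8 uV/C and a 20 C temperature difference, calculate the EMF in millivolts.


The thermocouple output V = sensitivity * dT.
V = 41.8 uV/C * 20 C
V = 836.0 uV
V = 0.836 mV

0.836 mV


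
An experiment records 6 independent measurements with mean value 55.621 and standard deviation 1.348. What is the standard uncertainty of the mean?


The standard uncertainty for Type A evaluation is u = s / sqrt(n).
u = 1.348 / sqrt(6)
u = 1.348 / 2.4495
u = 0.5503

0.5503


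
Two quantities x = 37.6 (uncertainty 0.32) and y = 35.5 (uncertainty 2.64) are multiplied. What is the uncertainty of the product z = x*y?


For a product z = x*y, the relative uncertainty is:
uz/z = sqrt((ux/x)^2 + (uy/y)^2)
Relative uncertainties: ux/x = 0.32/37.6 = 0.008511
uy/y = 2.64/35.5 = 0.074366
z = 37.6 * 35.5 = 1334.8
uz = 1334.8 * sqrt(0.008511^2 + 0.074366^2) = 99.912

99.912


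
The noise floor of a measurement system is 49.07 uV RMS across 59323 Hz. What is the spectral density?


Noise spectral density = Vrms / sqrt(BW).
NSD = 49.07 / sqrt(59323)
NSD = 49.07 / 243.5631
NSD = 0.2015 uV/sqrt(Hz)

0.2015 uV/sqrt(Hz)


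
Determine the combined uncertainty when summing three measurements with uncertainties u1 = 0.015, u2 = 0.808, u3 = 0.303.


For a sum of independent quantities, uc = sqrt(u1^2 + u2^2 + u3^2).
uc = sqrt(0.015^2 + 0.808^2 + 0.303^2)
uc = sqrt(0.000225 + 0.652864 + 0.091809)
uc = 0.8631

0.8631


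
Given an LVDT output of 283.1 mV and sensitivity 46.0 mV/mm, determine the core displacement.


Displacement = Vout / sensitivity.
d = 283.1 / 46.0
d = 6.154 mm

6.154 mm


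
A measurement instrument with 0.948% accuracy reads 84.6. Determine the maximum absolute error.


Absolute error = (accuracy% / 100) * reading.
Error = (0.948 / 100) * 84.6
Error = 0.00948 * 84.6
Error = 0.802

0.802


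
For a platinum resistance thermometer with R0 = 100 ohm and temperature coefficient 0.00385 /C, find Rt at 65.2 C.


The RTD equation: Rt = R0 * (1 + alpha * T).
Rt = 100 * (1 + 0.00385 * 65.2)
Rt = 100 * (1 + 0.25102)
Rt = 100 * 1.25102
Rt = 125.102 ohm

125.102 ohm


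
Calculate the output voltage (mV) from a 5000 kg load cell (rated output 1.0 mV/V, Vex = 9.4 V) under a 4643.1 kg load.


Vout = rated_output * Vex * (load / capacity).
Vout = 1.0 * 9.4 * (4643.1 / 5000)
Vout = 1.0 * 9.4 * 0.92862
Vout = 8.729 mV

8.729 mV


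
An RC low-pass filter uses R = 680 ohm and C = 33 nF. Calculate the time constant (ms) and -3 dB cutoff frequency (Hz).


Time constant: tau = R * C.
tau = 680 * 3.30e-08 = 2.244e-05 s
tau = 0.0224 ms
Cutoff frequency: fc = 1 / (2*pi*R*C).
fc = 1 / (2*pi*2.244e-05) = 7092.47 Hz

tau = 0.0224 ms, fc = 7092.47 Hz


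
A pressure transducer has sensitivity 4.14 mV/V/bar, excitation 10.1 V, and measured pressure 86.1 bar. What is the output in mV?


Output = sensitivity * Vex * P.
Vout = 4.14 * 10.1 * 86.1
Vout = 41.814 * 86.1
Vout = 3600.19 mV

3600.19 mV


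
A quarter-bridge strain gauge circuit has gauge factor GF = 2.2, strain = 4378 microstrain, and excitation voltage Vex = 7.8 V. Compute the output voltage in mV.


Quarter bridge output: Vout = (GF * epsilon * Vex) / 4.
Vout = (2.2 * 4378e-6 * 7.8) / 4
Vout = 0.07512648 / 4 V
Vout = 0.01878162 V = 18.7816 mV

18.7816 mV


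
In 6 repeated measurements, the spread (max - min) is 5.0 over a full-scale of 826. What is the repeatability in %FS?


Repeatability = (spread / full scale) * 100%.
R = (5.0 / 826) * 100
R = 0.605 %FS

0.605 %FS


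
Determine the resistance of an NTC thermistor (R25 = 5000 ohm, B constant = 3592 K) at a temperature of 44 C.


NTC thermistor equation: Rt = R25 * exp(B * (1/T - 1/T25)).
T in Kelvin: 317.15 K, T25 = 298.15 K
1/T - 1/T25 = 1/317.15 - 1/298.15 = -0.00020093
B * (1/T - 1/T25) = 3592 * -0.00020093 = -0.7218
Rt = 5000 * exp(-0.7218) = 2429.5 ohm

2429.5 ohm


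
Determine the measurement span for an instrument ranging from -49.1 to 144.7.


Span = upper range - lower range.
Span = 144.7 - (-49.1)
Span = 193.8

193.8


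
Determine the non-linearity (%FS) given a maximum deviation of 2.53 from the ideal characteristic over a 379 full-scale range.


Linearity error = (max deviation / full scale) * 100%.
Linearity = (2.53 / 379) * 100
Linearity = 0.668 %FS

0.668 %FS


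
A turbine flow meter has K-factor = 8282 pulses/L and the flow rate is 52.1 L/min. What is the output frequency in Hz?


Frequency = K * Q / 60 (converting L/min to L/s).
f = 8282 * 52.1 / 60
f = 431492.2 / 60
f = 7191.54 Hz

7191.54 Hz


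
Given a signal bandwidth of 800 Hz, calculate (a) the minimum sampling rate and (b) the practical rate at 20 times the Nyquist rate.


By Nyquist theorem, fs_min = 2 * fmax.
fs_min = 2 * 800 = 1600 Hz
Practical rate = 20 * fs_min = 20 * 1600 = 32000 Hz

fs_min = 1600 Hz, fs_practical = 32000 Hz


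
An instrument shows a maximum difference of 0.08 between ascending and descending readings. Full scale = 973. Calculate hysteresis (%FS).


Hysteresis = (max difference / full scale) * 100%.
H = (0.08 / 973) * 100
H = 0.008 %FS

0.008 %FS


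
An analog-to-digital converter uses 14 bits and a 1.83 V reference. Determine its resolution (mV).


The resolution (LSB) of an ADC is Vref / 2^n.
LSB = 1.83 / 2^14
LSB = 1.83 / 16384
LSB = 0.00011169 V = 0.11169434 mV

0.11169434 mV


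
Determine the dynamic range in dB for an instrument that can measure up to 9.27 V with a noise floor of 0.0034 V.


Dynamic range = 20 * log10(Vmax / Vnoise).
DR = 20 * log10(9.27 / 0.0034)
DR = 20 * log10(2726.47)
DR = 68.71 dB

68.71 dB


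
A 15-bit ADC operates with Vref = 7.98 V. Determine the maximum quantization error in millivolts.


The maximum quantization error is +/- LSB/2.
LSB = Vref / 2^n = 7.98 / 32768 = 0.00024353 V
Max error = LSB / 2 = 0.00024353 / 2 = 0.00012177 V
Max error = 0.1218 mV

0.1218 mV


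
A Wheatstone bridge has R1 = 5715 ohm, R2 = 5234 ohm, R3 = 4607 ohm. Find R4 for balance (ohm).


At balance: R1*R4 = R2*R3, so R4 = R2*R3/R1.
R4 = 5234 * 4607 / 5715
R4 = 24113038 / 5715
R4 = 4219.25 ohm

4219.25 ohm


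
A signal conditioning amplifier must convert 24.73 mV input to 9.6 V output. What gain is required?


Gain = Vout / Vin (converting to same units).
G = 9.6 V / 24.73 mV
G = 9600.0 mV / 24.73 mV
G = 388.19

388.19


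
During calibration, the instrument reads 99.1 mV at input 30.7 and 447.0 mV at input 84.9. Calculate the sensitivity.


Sensitivity = (y2 - y1) / (x2 - x1).
S = (447.0 - 99.1) / (84.9 - 30.7)
S = 347.9 / 54.2
S = 6.4188 mV/unit

6.4188 mV/unit


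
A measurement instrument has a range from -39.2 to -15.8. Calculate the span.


Span = upper range - lower range.
Span = -15.8 - (-39.2)
Span = 23.4

23.4


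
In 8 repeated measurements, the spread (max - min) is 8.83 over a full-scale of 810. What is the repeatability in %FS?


Repeatability = (spread / full scale) * 100%.
R = (8.83 / 810) * 100
R = 1.09 %FS

1.09 %FS


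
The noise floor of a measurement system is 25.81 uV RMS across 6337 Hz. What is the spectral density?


Noise spectral density = Vrms / sqrt(BW).
NSD = 25.81 / sqrt(6337)
NSD = 25.81 / 79.6053
NSD = 0.3242 uV/sqrt(Hz)

0.3242 uV/sqrt(Hz)


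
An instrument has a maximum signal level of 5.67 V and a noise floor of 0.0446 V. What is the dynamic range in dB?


Dynamic range = 20 * log10(Vmax / Vnoise).
DR = 20 * log10(5.67 / 0.0446)
DR = 20 * log10(127.13)
DR = 42.08 dB

42.08 dB


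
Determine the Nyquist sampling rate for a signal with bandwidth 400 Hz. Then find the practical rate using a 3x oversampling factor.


By Nyquist theorem, fs_min = 2 * fmax.
fs_min = 2 * 400 = 800 Hz
Practical rate = 3 * fs_min = 3 * 800 = 2400 Hz

fs_min = 800 Hz, fs_practical = 2400 Hz


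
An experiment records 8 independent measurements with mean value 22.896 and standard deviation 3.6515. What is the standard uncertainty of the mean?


The standard uncertainty for Type A evaluation is u = s / sqrt(n).
u = 3.6515 / sqrt(8)
u = 3.6515 / 2.8284
u = 1.291

1.291


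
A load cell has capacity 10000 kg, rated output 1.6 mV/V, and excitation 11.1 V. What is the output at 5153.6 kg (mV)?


Vout = rated_output * Vex * (load / capacity).
Vout = 1.6 * 11.1 * (5153.6 / 10000)
Vout = 1.6 * 11.1 * 0.51536
Vout = 9.153 mV

9.153 mV


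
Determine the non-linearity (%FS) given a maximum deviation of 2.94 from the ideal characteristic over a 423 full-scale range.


Linearity error = (max deviation / full scale) * 100%.
Linearity = (2.94 / 423) * 100
Linearity = 0.695 %FS

0.695 %FS


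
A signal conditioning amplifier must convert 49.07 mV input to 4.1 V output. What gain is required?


Gain = Vout / Vin (converting to same units).
G = 4.1 V / 49.07 mV
G = 4100.0 mV / 49.07 mV
G = 83.55

83.55


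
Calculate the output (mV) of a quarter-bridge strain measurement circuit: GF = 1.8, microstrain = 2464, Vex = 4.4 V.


Quarter bridge output: Vout = (GF * epsilon * Vex) / 4.
Vout = (1.8 * 2464e-6 * 4.4) / 4
Vout = 0.01951488 / 4 V
Vout = 0.00487872 V = 4.8787 mV

4.8787 mV


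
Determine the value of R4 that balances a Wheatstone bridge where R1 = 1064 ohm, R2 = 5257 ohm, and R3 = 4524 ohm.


At balance: R1*R4 = R2*R3, so R4 = R2*R3/R1.
R4 = 5257 * 4524 / 1064
R4 = 23782668 / 1064
R4 = 22352.13 ohm

22352.13 ohm


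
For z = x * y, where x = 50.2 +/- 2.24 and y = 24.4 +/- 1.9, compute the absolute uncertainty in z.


For a product z = x*y, the relative uncertainty is:
uz/z = sqrt((ux/x)^2 + (uy/y)^2)
Relative uncertainties: ux/x = 2.24/50.2 = 0.044622
uy/y = 1.9/24.4 = 0.077869
z = 50.2 * 24.4 = 1224.9
uz = 1224.9 * sqrt(0.044622^2 + 0.077869^2) = 109.93

109.93


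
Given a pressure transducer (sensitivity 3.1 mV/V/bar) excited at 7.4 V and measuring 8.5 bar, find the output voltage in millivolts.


Output = sensitivity * Vex * P.
Vout = 3.1 * 7.4 * 8.5
Vout = 22.94 * 8.5
Vout = 194.99 mV

194.99 mV


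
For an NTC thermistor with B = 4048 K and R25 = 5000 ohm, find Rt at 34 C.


NTC thermistor equation: Rt = R25 * exp(B * (1/T - 1/T25)).
T in Kelvin: 307.15 K, T25 = 298.15 K
1/T - 1/T25 = 1/307.15 - 1/298.15 = -9.828e-05
B * (1/T - 1/T25) = 4048 * -9.828e-05 = -0.3978
Rt = 5000 * exp(-0.3978) = 3358.9 ohm

3358.9 ohm


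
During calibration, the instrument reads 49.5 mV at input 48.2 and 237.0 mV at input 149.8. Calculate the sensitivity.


Sensitivity = (y2 - y1) / (x2 - x1).
S = (237.0 - 49.5) / (149.8 - 48.2)
S = 187.5 / 101.6
S = 1.8455 mV/unit

1.8455 mV/unit


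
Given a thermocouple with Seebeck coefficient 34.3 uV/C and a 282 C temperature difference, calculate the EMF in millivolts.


The thermocouple output V = sensitivity * dT.
V = 34.3 uV/C * 282 C
V = 9672.6 uV
V = 9.673 mV

9.673 mV


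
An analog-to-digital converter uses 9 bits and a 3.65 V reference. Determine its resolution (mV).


The resolution (LSB) of an ADC is Vref / 2^n.
LSB = 3.65 / 2^9
LSB = 3.65 / 512
LSB = 0.00712891 V = 7.12890625 mV

7.12890625 mV


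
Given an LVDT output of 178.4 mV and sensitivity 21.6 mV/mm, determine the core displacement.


Displacement = Vout / sensitivity.
d = 178.4 / 21.6
d = 8.259 mm

8.259 mm


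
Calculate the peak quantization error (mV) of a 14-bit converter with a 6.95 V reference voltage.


The maximum quantization error is +/- LSB/2.
LSB = Vref / 2^n = 6.95 / 16384 = 0.00042419 V
Max error = LSB / 2 = 0.00042419 / 2 = 0.0002121 V
Max error = 0.2121 mV

0.2121 mV


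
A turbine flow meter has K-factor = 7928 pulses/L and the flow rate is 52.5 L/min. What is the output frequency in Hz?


Frequency = K * Q / 60 (converting L/min to L/s).
f = 7928 * 52.5 / 60
f = 416220.0 / 60
f = 6937.0 Hz

6937.0 Hz


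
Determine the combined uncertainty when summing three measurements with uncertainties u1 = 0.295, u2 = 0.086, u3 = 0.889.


For a sum of independent quantities, uc = sqrt(u1^2 + u2^2 + u3^2).
uc = sqrt(0.295^2 + 0.086^2 + 0.889^2)
uc = sqrt(0.087025 + 0.007396 + 0.790321)
uc = 0.9406

0.9406


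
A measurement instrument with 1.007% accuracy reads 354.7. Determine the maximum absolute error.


Absolute error = (accuracy% / 100) * reading.
Error = (1.007 / 100) * 354.7
Error = 0.01007 * 354.7
Error = 3.5718

3.5718


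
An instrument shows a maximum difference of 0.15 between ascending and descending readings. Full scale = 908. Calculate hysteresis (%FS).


Hysteresis = (max difference / full scale) * 100%.
H = (0.15 / 908) * 100
H = 0.017 %FS

0.017 %FS


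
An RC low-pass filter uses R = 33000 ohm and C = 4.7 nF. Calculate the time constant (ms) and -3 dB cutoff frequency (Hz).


Time constant: tau = R * C.
tau = 33000 * 4.70e-09 = 0.0001551 s
tau = 0.1551 ms
Cutoff frequency: fc = 1 / (2*pi*R*C).
fc = 1 / (2*pi*0.0001551) = 1026.14 Hz

tau = 0.1551 ms, fc = 1026.14 Hz


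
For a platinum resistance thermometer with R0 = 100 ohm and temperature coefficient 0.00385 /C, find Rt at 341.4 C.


The RTD equation: Rt = R0 * (1 + alpha * T).
Rt = 100 * (1 + 0.00385 * 341.4)
Rt = 100 * (1 + 1.31439)
Rt = 100 * 2.31439
Rt = 231.439 ohm

231.439 ohm


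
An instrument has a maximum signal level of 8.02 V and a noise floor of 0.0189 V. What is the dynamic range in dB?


Dynamic range = 20 * log10(Vmax / Vnoise).
DR = 20 * log10(8.02 / 0.0189)
DR = 20 * log10(424.34)
DR = 52.55 dB

52.55 dB


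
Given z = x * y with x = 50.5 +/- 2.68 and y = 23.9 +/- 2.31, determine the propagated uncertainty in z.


For a product z = x*y, the relative uncertainty is:
uz/z = sqrt((ux/x)^2 + (uy/y)^2)
Relative uncertainties: ux/x = 2.68/50.5 = 0.053069
uy/y = 2.31/23.9 = 0.096653
z = 50.5 * 23.9 = 1206.9
uz = 1206.9 * sqrt(0.053069^2 + 0.096653^2) = 133.083

133.083


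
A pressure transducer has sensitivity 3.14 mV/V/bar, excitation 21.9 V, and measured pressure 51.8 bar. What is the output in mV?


Output = sensitivity * Vex * P.
Vout = 3.14 * 21.9 * 51.8
Vout = 68.766 * 51.8
Vout = 3562.08 mV

3562.08 mV


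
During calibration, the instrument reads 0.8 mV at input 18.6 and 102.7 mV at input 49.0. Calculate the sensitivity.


Sensitivity = (y2 - y1) / (x2 - x1).
S = (102.7 - 0.8) / (49.0 - 18.6)
S = 101.9 / 30.4
S = 3.352 mV/unit

3.352 mV/unit


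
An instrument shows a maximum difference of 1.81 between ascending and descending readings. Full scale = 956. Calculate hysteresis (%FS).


Hysteresis = (max difference / full scale) * 100%.
H = (1.81 / 956) * 100
H = 0.189 %FS

0.189 %FS


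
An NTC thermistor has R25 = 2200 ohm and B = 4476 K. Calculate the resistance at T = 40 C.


NTC thermistor equation: Rt = R25 * exp(B * (1/T - 1/T25)).
T in Kelvin: 313.15 K, T25 = 298.15 K
1/T - 1/T25 = 1/313.15 - 1/298.15 = -0.00016066
B * (1/T - 1/T25) = 4476 * -0.00016066 = -0.7191
Rt = 2200 * exp(-0.7191) = 1071.8 ohm

1071.8 ohm


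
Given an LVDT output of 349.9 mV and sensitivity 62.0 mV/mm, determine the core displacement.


Displacement = Vout / sensitivity.
d = 349.9 / 62.0
d = 5.644 mm

5.644 mm


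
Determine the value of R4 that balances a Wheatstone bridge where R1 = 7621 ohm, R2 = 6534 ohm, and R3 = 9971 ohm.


At balance: R1*R4 = R2*R3, so R4 = R2*R3/R1.
R4 = 6534 * 9971 / 7621
R4 = 65150514 / 7621
R4 = 8548.81 ohm

8548.81 ohm


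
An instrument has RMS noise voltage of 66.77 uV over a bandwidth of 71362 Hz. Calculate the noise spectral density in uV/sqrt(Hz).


Noise spectral density = Vrms / sqrt(BW).
NSD = 66.77 / sqrt(71362)
NSD = 66.77 / 267.1367
NSD = 0.2499 uV/sqrt(Hz)

0.2499 uV/sqrt(Hz)


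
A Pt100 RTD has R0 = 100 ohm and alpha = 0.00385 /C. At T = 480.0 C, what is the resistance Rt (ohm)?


The RTD equation: Rt = R0 * (1 + alpha * T).
Rt = 100 * (1 + 0.00385 * 480.0)
Rt = 100 * (1 + 1.848)
Rt = 100 * 2.848
Rt = 284.8 ohm

284.8 ohm


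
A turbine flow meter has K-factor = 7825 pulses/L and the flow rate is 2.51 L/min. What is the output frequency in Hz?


Frequency = K * Q / 60 (converting L/min to L/s).
f = 7825 * 2.51 / 60
f = 19640.75 / 60
f = 327.35 Hz

327.35 Hz


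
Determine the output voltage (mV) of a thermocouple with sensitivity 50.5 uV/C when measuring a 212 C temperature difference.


The thermocouple output V = sensitivity * dT.
V = 50.5 uV/C * 212 C
V = 10706.0 uV
V = 10.706 mV

10.706 mV


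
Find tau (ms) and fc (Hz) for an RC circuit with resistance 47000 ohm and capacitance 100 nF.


Time constant: tau = R * C.
tau = 47000 * 1.00e-07 = 0.0047 s
tau = 4.7 ms
Cutoff frequency: fc = 1 / (2*pi*R*C).
fc = 1 / (2*pi*0.0047) = 33.86 Hz

tau = 4.7 ms, fc = 33.86 Hz


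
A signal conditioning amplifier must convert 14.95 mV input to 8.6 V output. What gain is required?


Gain = Vout / Vin (converting to same units).
G = 8.6 V / 14.95 mV
G = 8600.0 mV / 14.95 mV
G = 575.25

575.25


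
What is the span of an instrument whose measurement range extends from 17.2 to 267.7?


Span = upper range - lower range.
Span = 267.7 - (17.2)
Span = 250.5

250.5


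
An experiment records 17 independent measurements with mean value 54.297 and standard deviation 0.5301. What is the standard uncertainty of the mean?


The standard uncertainty for Type A evaluation is u = s / sqrt(n).
u = 0.5301 / sqrt(17)
u = 0.5301 / 4.1231
u = 0.1286

0.1286


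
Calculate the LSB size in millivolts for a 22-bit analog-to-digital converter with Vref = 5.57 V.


The resolution (LSB) of an ADC is Vref / 2^n.
LSB = 5.57 / 2^22
LSB = 5.57 / 4194304
LSB = 1.33e-06 V = 0.00132799 mV

0.00132799 mV


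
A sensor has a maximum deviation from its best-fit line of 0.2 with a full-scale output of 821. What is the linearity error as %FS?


Linearity error = (max deviation / full scale) * 100%.
Linearity = (0.2 / 821) * 100
Linearity = 0.024 %FS

0.024 %FS


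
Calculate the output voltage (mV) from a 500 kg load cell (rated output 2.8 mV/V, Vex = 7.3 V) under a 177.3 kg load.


Vout = rated_output * Vex * (load / capacity).
Vout = 2.8 * 7.3 * (177.3 / 500)
Vout = 2.8 * 7.3 * 0.3546
Vout = 7.248 mV

7.248 mV


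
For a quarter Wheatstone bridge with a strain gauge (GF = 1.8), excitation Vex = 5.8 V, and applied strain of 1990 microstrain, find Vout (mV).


Quarter bridge output: Vout = (GF * epsilon * Vex) / 4.
Vout = (1.8 * 1990e-6 * 5.8) / 4
Vout = 0.0207756 / 4 V
Vout = 0.0051939 V = 5.1939 mV

5.1939 mV


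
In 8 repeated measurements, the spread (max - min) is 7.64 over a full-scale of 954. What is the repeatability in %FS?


Repeatability = (spread / full scale) * 100%.
R = (7.64 / 954) * 100
R = 0.801 %FS

0.801 %FS


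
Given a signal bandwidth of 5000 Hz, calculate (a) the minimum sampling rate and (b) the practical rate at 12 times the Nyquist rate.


By Nyquist theorem, fs_min = 2 * fmax.
fs_min = 2 * 5000 = 10000 Hz
Practical rate = 12 * fs_min = 12 * 10000 = 120000 Hz

fs_min = 10000 Hz, fs_practical = 120000 Hz


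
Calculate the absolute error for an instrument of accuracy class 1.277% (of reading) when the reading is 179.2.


Absolute error = (accuracy% / 100) * reading.
Error = (1.277 / 100) * 179.2
Error = 0.01277 * 179.2
Error = 2.2884

2.2884


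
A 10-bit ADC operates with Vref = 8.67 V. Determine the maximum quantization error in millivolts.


The maximum quantization error is +/- LSB/2.
LSB = Vref / 2^n = 8.67 / 1024 = 0.0084668 V
Max error = LSB / 2 = 0.0084668 / 2 = 0.0042334 V
Max error = 4.2334 mV

4.2334 mV


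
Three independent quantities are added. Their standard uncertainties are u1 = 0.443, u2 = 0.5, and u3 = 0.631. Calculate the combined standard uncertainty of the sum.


For a sum of independent quantities, uc = sqrt(u1^2 + u2^2 + u3^2).
uc = sqrt(0.443^2 + 0.5^2 + 0.631^2)
uc = sqrt(0.196249 + 0.25 + 0.398161)
uc = 0.9189

0.9189


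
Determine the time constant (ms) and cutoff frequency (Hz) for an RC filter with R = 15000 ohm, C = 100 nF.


Time constant: tau = R * C.
tau = 15000 * 1.00e-07 = 0.0015 s
tau = 1.5 ms
Cutoff frequency: fc = 1 / (2*pi*R*C).
fc = 1 / (2*pi*0.0015) = 106.1 Hz

tau = 1.5 ms, fc = 106.1 Hz


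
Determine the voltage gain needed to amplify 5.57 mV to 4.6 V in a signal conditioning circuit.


Gain = Vout / Vin (converting to same units).
G = 4.6 V / 5.57 mV
G = 4600.0 mV / 5.57 mV
G = 825.85

825.85


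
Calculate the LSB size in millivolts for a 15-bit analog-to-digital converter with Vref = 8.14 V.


The resolution (LSB) of an ADC is Vref / 2^n.
LSB = 8.14 / 2^15
LSB = 8.14 / 32768
LSB = 0.00024841 V = 0.24841309 mV

0.24841309 mV


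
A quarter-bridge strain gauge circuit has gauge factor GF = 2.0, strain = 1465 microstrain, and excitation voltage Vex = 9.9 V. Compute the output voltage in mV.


Quarter bridge output: Vout = (GF * epsilon * Vex) / 4.
Vout = (2.0 * 1465e-6 * 9.9) / 4
Vout = 0.029007 / 4 V
Vout = 0.00725175 V = 7.2518 mV

7.2518 mV


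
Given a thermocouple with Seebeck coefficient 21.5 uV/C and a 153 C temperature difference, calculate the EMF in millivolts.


The thermocouple output V = sensitivity * dT.
V = 21.5 uV/C * 153 C
V = 3289.5 uV
V = 3.289 mV

3.289 mV


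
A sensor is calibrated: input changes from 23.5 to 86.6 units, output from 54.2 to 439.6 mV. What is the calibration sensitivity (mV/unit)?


Sensitivity = (y2 - y1) / (x2 - x1).
S = (439.6 - 54.2) / (86.6 - 23.5)
S = 385.4 / 63.1
S = 6.1078 mV/unit

6.1078 mV/unit


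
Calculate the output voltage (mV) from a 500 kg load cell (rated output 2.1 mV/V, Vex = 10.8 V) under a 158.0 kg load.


Vout = rated_output * Vex * (load / capacity).
Vout = 2.1 * 10.8 * (158.0 / 500)
Vout = 2.1 * 10.8 * 0.316
Vout = 7.167 mV

7.167 mV


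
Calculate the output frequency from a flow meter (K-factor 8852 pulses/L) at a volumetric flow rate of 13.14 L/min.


Frequency = K * Q / 60 (converting L/min to L/s).
f = 8852 * 13.14 / 60
f = 116315.28 / 60
f = 1938.59 Hz

1938.59 Hz


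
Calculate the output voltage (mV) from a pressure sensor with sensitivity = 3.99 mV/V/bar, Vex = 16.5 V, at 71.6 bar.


Output = sensitivity * Vex * P.
Vout = 3.99 * 16.5 * 71.6
Vout = 65.835 * 71.6
Vout = 4713.79 mV

4713.79 mV


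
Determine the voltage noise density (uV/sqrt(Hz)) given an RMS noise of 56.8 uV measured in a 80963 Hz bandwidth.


Noise spectral density = Vrms / sqrt(BW).
NSD = 56.8 / sqrt(80963)
NSD = 56.8 / 284.54
NSD = 0.1996 uV/sqrt(Hz)

0.1996 uV/sqrt(Hz)


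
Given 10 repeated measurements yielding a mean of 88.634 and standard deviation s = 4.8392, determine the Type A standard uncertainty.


The standard uncertainty for Type A evaluation is u = s / sqrt(n).
u = 4.8392 / sqrt(10)
u = 4.8392 / 3.1623
u = 1.5303

1.5303


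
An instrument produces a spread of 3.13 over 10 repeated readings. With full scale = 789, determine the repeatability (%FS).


Repeatability = (spread / full scale) * 100%.
R = (3.13 / 789) * 100
R = 0.397 %FS

0.397 %FS


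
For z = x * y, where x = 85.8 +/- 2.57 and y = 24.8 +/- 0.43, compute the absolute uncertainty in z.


For a product z = x*y, the relative uncertainty is:
uz/z = sqrt((ux/x)^2 + (uy/y)^2)
Relative uncertainties: ux/x = 2.57/85.8 = 0.029953
uy/y = 0.43/24.8 = 0.017339
z = 85.8 * 24.8 = 2127.8
uz = 2127.8 * sqrt(0.029953^2 + 0.017339^2) = 73.644

73.644


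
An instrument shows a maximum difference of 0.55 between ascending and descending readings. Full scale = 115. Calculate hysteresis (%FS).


Hysteresis = (max difference / full scale) * 100%.
H = (0.55 / 115) * 100
H = 0.478 %FS

0.478 %FS


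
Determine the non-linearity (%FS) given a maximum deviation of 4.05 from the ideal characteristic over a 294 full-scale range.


Linearity error = (max deviation / full scale) * 100%.
Linearity = (4.05 / 294) * 100
Linearity = 1.378 %FS

1.378 %FS


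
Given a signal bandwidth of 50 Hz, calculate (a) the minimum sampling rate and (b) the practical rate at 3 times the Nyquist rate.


By Nyquist theorem, fs_min = 2 * fmax.
fs_min = 2 * 50 = 100 Hz
Practical rate = 3 * fs_min = 3 * 100 = 300 Hz

fs_min = 100 Hz, fs_practical = 300 Hz


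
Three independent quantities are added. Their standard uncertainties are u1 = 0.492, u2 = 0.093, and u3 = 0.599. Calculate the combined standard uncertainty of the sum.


For a sum of independent quantities, uc = sqrt(u1^2 + u2^2 + u3^2).
uc = sqrt(0.492^2 + 0.093^2 + 0.599^2)
uc = sqrt(0.242064 + 0.008649 + 0.358801)
uc = 0.7807

0.7807


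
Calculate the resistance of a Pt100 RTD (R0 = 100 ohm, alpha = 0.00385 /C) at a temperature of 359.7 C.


The RTD equation: Rt = R0 * (1 + alpha * T).
Rt = 100 * (1 + 0.00385 * 359.7)
Rt = 100 * (1 + 1.384845)
Rt = 100 * 2.384845
Rt = 238.485 ohm

238.485 ohm


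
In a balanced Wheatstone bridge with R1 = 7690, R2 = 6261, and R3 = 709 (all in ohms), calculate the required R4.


At balance: R1*R4 = R2*R3, so R4 = R2*R3/R1.
R4 = 6261 * 709 / 7690
R4 = 4439049 / 7690
R4 = 577.25 ohm

577.25 ohm


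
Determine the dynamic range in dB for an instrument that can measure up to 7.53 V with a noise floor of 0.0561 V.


Dynamic range = 20 * log10(Vmax / Vnoise).
DR = 20 * log10(7.53 / 0.0561)
DR = 20 * log10(134.22)
DR = 42.56 dB

42.56 dB


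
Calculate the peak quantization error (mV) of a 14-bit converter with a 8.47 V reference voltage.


The maximum quantization error is +/- LSB/2.
LSB = Vref / 2^n = 8.47 / 16384 = 0.00051697 V
Max error = LSB / 2 = 0.00051697 / 2 = 0.00025848 V
Max error = 0.2585 mV

0.2585 mV


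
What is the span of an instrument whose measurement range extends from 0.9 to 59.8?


Span = upper range - lower range.
Span = 59.8 - (0.9)
Span = 58.9

58.9


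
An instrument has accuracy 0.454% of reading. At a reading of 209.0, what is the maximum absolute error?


Absolute error = (accuracy% / 100) * reading.
Error = (0.454 / 100) * 209.0
Error = 0.00454 * 209.0
Error = 0.9489

0.9489


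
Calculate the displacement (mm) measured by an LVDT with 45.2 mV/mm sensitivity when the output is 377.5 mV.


Displacement = Vout / sensitivity.
d = 377.5 / 45.2
d = 8.352 mm

8.352 mm


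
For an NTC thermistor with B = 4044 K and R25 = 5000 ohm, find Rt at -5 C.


NTC thermistor equation: Rt = R25 * exp(B * (1/T - 1/T25)).
T in Kelvin: 268.15 K, T25 = 298.15 K
1/T - 1/T25 = 1/268.15 - 1/298.15 = 0.00037524
B * (1/T - 1/T25) = 4044 * 0.00037524 = 1.5175
Rt = 5000 * exp(1.5175) = 22803.3 ohm

22803.3 ohm


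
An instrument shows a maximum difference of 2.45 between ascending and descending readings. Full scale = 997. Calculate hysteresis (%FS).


Hysteresis = (max difference / full scale) * 100%.
H = (2.45 / 997) * 100
H = 0.246 %FS

0.246 %FS


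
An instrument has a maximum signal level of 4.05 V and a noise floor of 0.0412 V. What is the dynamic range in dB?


Dynamic range = 20 * log10(Vmax / Vnoise).
DR = 20 * log10(4.05 / 0.0412)
DR = 20 * log10(98.3)
DR = 39.85 dB

39.85 dB


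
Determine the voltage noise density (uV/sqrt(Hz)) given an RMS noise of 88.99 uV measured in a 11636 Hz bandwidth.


Noise spectral density = Vrms / sqrt(BW).
NSD = 88.99 / sqrt(11636)
NSD = 88.99 / 107.8703
NSD = 0.825 uV/sqrt(Hz)

0.825 uV/sqrt(Hz)


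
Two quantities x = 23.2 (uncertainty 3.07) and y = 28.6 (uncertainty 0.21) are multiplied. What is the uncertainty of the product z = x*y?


For a product z = x*y, the relative uncertainty is:
uz/z = sqrt((ux/x)^2 + (uy/y)^2)
Relative uncertainties: ux/x = 3.07/23.2 = 0.132328
uy/y = 0.21/28.6 = 0.007343
z = 23.2 * 28.6 = 663.5
uz = 663.5 * sqrt(0.132328^2 + 0.007343^2) = 87.937

87.937


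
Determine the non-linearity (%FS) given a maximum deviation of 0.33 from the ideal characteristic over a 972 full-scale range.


Linearity error = (max deviation / full scale) * 100%.
Linearity = (0.33 / 972) * 100
Linearity = 0.034 %FS

0.034 %FS


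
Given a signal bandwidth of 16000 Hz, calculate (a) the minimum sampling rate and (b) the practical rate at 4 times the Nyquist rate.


By Nyquist theorem, fs_min = 2 * fmax.
fs_min = 2 * 16000 = 32000 Hz
Practical rate = 4 * fs_min = 4 * 32000 = 128000 Hz

fs_min = 32000 Hz, fs_practical = 128000 Hz


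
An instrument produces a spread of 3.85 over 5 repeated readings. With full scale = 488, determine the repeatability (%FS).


Repeatability = (spread / full scale) * 100%.
R = (3.85 / 488) * 100
R = 0.789 %FS

0.789 %FS


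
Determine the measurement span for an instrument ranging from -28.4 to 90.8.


Span = upper range - lower range.
Span = 90.8 - (-28.4)
Span = 119.2

119.2


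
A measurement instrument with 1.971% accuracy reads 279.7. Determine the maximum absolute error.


Absolute error = (accuracy% / 100) * reading.
Error = (1.971 / 100) * 279.7
Error = 0.01971 * 279.7
Error = 5.5129

5.5129


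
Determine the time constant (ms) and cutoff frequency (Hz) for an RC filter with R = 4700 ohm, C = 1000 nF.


Time constant: tau = R * C.
tau = 4700 * 1.00e-06 = 0.0047 s
tau = 4.7 ms
Cutoff frequency: fc = 1 / (2*pi*R*C).
fc = 1 / (2*pi*0.0047) = 33.86 Hz

tau = 4.7 ms, fc = 33.86 Hz


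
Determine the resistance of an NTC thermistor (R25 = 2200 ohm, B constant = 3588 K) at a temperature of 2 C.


NTC thermistor equation: Rt = R25 * exp(B * (1/T - 1/T25)).
T in Kelvin: 275.15 K, T25 = 298.15 K
1/T - 1/T25 = 1/275.15 - 1/298.15 = 0.00028036
B * (1/T - 1/T25) = 3588 * 0.00028036 = 1.0059
Rt = 2200 * exp(1.0059) = 6015.9 ohm

6015.9 ohm


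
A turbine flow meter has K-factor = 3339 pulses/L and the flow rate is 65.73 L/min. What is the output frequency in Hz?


Frequency = K * Q / 60 (converting L/min to L/s).
f = 3339 * 65.73 / 60
f = 219472.47 / 60
f = 3657.87 Hz

3657.87 Hz


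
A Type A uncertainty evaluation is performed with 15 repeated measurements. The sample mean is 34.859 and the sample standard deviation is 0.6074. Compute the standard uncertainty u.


The standard uncertainty for Type A evaluation is u = s / sqrt(n).
u = 0.6074 / sqrt(15)
u = 0.6074 / 3.873
u = 0.1568

0.1568


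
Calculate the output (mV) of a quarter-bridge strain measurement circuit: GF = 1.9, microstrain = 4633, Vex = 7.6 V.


Quarter bridge output: Vout = (GF * epsilon * Vex) / 4.
Vout = (1.9 * 4633e-6 * 7.6) / 4
Vout = 0.06690052 / 4 V
Vout = 0.01672513 V = 16.7251 mV

16.7251 mV


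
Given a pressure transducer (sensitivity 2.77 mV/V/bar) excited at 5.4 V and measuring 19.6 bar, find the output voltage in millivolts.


Output = sensitivity * Vex * P.
Vout = 2.77 * 5.4 * 19.6
Vout = 14.958 * 19.6
Vout = 293.18 mV

293.18 mV


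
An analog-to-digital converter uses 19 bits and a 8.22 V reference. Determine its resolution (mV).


The resolution (LSB) of an ADC is Vref / 2^n.
LSB = 8.22 / 2^19
LSB = 8.22 / 524288
LSB = 1.568e-05 V = 0.01567841 mV

0.01567841 mV


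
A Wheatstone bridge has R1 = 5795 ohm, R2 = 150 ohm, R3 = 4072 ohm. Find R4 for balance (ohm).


At balance: R1*R4 = R2*R3, so R4 = R2*R3/R1.
R4 = 150 * 4072 / 5795
R4 = 610800 / 5795
R4 = 105.4 ohm

105.4 ohm


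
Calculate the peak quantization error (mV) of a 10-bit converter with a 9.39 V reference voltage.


The maximum quantization error is +/- LSB/2.
LSB = Vref / 2^n = 9.39 / 1024 = 0.00916992 V
Max error = LSB / 2 = 0.00916992 / 2 = 0.00458496 V
Max error = 4.585 mV

4.585 mV


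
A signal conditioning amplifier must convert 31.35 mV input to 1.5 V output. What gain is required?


Gain = Vout / Vin (converting to same units).
G = 1.5 V / 31.35 mV
G = 1500.0 mV / 31.35 mV
G = 47.85

47.85


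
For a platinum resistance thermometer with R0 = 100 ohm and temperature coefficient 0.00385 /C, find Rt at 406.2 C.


The RTD equation: Rt = R0 * (1 + alpha * T).
Rt = 100 * (1 + 0.00385 * 406.2)
Rt = 100 * (1 + 1.56387)
Rt = 100 * 2.56387
Rt = 256.387 ohm

256.387 ohm


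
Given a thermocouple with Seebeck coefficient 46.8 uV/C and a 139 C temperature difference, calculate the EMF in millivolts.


The thermocouple output V = sensitivity * dT.
V = 46.8 uV/C * 139 C
V = 6505.2 uV
V = 6.505 mV

6.505 mV


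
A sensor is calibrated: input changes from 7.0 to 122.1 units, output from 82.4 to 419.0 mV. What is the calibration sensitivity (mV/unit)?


Sensitivity = (y2 - y1) / (x2 - x1).
S = (419.0 - 82.4) / (122.1 - 7.0)
S = 336.6 / 115.1
S = 2.9244 mV/unit

2.9244 mV/unit


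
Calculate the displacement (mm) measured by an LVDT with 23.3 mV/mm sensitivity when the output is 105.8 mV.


Displacement = Vout / sensitivity.
d = 105.8 / 23.3
d = 4.541 mm

4.541 mm


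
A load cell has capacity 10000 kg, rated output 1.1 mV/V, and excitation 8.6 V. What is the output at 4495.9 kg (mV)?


Vout = rated_output * Vex * (load / capacity).
Vout = 1.1 * 8.6 * (4495.9 / 10000)
Vout = 1.1 * 8.6 * 0.44959
Vout = 4.253 mV

4.253 mV


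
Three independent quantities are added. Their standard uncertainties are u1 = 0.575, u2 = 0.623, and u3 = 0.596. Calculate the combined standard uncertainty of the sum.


For a sum of independent quantities, uc = sqrt(u1^2 + u2^2 + u3^2).
uc = sqrt(0.575^2 + 0.623^2 + 0.596^2)
uc = sqrt(0.330625 + 0.388129 + 0.355216)
uc = 1.0363

1.0363


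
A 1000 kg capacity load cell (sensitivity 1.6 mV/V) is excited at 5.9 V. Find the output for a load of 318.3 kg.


Vout = rated_output * Vex * (load / capacity).
Vout = 1.6 * 5.9 * (318.3 / 1000)
Vout = 1.6 * 5.9 * 0.3183
Vout = 3.005 mV

3.005 mV


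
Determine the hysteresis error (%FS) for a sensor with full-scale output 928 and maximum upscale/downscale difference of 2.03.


Hysteresis = (max difference / full scale) * 100%.
H = (2.03 / 928) * 100
H = 0.219 %FS

0.219 %FS


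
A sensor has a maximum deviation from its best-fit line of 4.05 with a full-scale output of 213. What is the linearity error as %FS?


Linearity error = (max deviation / full scale) * 100%.
Linearity = (4.05 / 213) * 100
Linearity = 1.901 %FS

1.901 %FS


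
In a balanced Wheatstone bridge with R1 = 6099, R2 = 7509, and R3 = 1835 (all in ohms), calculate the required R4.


At balance: R1*R4 = R2*R3, so R4 = R2*R3/R1.
R4 = 7509 * 1835 / 6099
R4 = 13779015 / 6099
R4 = 2259.23 ohm

2259.23 ohm


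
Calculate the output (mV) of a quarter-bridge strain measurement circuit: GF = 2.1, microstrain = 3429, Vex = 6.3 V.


Quarter bridge output: Vout = (GF * epsilon * Vex) / 4.
Vout = (2.1 * 3429e-6 * 6.3) / 4
Vout = 0.04536567 / 4 V
Vout = 0.01134142 V = 11.3414 mV

11.3414 mV
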